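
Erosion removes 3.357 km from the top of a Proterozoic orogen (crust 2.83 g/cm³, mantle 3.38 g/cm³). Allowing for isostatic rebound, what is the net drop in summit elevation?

Rebound u = e ρ_c/ρ_m = 3.357 km × 2.83/3.38 = 2.811 km.
Net surface drop = e − u = 3.357 km − 2.811 km = e (ρ_m − ρ_c)/ρ_m = 0.546 km.

0.546 km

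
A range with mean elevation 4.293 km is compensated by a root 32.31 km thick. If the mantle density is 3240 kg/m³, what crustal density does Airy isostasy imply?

2860 kg/m³

ρ_c h = (ρ_m − ρ_c) r → ρ_c (h + r) = ρ_m r → ρ_c = ρ_m r / (h + r).
ρ_c = 3240 × 32.31 km / (4.293 km + 32.31 km) = 2860 kg/m³.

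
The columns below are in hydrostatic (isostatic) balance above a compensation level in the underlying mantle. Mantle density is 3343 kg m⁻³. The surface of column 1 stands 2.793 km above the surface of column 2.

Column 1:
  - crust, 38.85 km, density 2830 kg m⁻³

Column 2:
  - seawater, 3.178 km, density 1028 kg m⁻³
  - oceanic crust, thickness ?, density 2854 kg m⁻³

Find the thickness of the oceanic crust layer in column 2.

6.62 km

Take the compensation level at the base of the deeper column (depth z_c below the surface of column 1) and equate Σ ρ_i t_i down to z_c; mantle fills any gap and the z_c terms cancel.
Column 1: 38.85×2830 + (z_c − 38.85)×3343
Column 2: 2.793×0 + 3.178×1028 + x×2854 + (z_c − 2.793 − 3.178 − x)×3343
The z_c×3343 term appears on both sides and cancels. Collect the known terms of each column as K = Σ(ρt)_known − 3343 × (depth of known layers): K_1 = 109945.5 − 3343×38.85 = −19930.05; K_2 = 3266.984 − 3343×(2.793 + 3.178) = −16694.069.
Balance: K_1 = K_2 − x×(3343 − 2854), so x = (K_2 − K_1)/(3343 − 2854) = 3235.98/489 = 6.62 km.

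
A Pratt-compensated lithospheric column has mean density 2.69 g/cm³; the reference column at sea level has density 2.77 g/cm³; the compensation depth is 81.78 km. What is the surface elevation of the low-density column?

ρ_ref D = ρ (D + h) → h = D (ρ_ref − ρ)/ρ.
h = 81.78 km × (2.77 − 2.69)/2.69 = 2.43 km.

2.43 km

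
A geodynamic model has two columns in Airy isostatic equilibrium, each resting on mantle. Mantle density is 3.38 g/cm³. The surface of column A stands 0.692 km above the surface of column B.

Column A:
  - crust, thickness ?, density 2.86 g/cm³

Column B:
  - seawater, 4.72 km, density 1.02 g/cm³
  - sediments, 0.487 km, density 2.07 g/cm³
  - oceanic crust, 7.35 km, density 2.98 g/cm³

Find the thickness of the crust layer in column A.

32.8 km

Take the compensation level at the base of the deeper column (depth z_c below the surface of column A) and equate Σ ρ_i t_i down to z_c; mantle fills any gap and the z_c terms cancel.
Column A: x×2.86 + (z_c − 0 − x)×3.38
Column B: 0.692×0 + 4.72×1.02 + 0.487×2.07 + 7.35×2.98 + (z_c − 0.692 − 12.557)×3.38
The z_c×3.38 term appears on both sides and cancels. Collect the known terms of each column as K = Σ(ρt)_known − 3.38 × (depth of known layers): K_A = 0 − 3.38×0 = 0; K_B = 27.72549 − 3.38×(0.692 + 12.557) = −17.05613.
Balance: K_A − x×(3.38 − 2.86) = K_B, so x = (K_A − K_B)/(3.38 − 2.86) = 17.0561/0.52 = 32.8 km.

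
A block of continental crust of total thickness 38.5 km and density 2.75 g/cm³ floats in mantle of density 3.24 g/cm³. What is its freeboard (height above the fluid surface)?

Floating equilibrium: submerged depth d = t ρ_obj/ρ_fluid = 38.5 km × 2.75/3.24 = 32.68 km.
Freeboard = t − d = 38.5 km − 32.68 km = 5.82 km.

5.82 km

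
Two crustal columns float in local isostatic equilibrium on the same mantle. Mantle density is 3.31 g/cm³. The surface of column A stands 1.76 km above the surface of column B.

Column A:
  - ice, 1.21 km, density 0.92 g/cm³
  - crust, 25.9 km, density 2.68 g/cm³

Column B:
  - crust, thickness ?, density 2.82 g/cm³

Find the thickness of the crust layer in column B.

Take the compensation level at the base of the deeper column (depth z_c below the surface of column A) and equate Σ ρ_i t_i down to z_c; mantle fills any gap and the z_c terms cancel.
Column A: 1.21×0.92 + 25.9×2.68 + (z_c − 27.11)×3.31
Column B: 1.76×0 + x×2.82 + (z_c − 1.76 − 0 − x)×3.31
The z_c×3.31 term appears on both sides and cancels. Collect the known terms of each column as K = Σ(ρt)_known − 3.31 × (depth of known layers): K_A = 70.5252 − 3.31×27.11 = −19.2089; K_B = 0 − 3.31×(1.76 + 0) = −5.8256.
Balance: K_A = K_B − x×(3.31 − 2.82), so x = (K_B − K_A)/(3.31 − 2.82) = 13.3833/0.49 = 27.3 km.

27.3 km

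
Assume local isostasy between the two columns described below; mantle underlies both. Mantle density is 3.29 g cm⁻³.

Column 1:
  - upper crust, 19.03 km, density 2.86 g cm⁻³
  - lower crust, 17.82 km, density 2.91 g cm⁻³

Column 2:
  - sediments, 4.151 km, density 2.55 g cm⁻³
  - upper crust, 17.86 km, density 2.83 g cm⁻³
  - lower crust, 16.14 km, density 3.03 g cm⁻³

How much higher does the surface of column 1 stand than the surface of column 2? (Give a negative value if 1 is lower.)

−0.161 km

For any compensation level in the mantle, the mantle terms cancel and isostasy reduces to e = (Σt_1 − Σt_2) − (Σ(ρt)_1 − Σ(ρt)_2) / ρ_m.
Σt_1 = 36.85 km; Σt_2 = 38.151 km; Σ(ρt)_1 = 106.282; Σ(ρt)_2 = 110.03305 (in km·g cm⁻³).
e = (36.85 − 38.151) − (106.282 − 110.03305) / 3.29 = −0.161 km.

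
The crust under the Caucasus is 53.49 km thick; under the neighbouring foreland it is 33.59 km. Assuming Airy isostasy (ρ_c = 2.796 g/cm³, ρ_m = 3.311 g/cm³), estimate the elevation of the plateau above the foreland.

Excess crust Δ = 53.49 km − 33.59 km = 19.9 km, split between elevation h and root r with h + r = Δ.
Airy balance ρ_c h = (ρ_m − ρ_c) r gives r = h ρ_c/(ρ_m − ρ_c), so h (1 + ρ_c/(ρ_m − ρ_c)) = Δ, i.e. h = Δ (ρ_m − ρ_c)/ρ_m.
h = 19.9 km × 0.515/3.311 = 3.1 km.

3.1 km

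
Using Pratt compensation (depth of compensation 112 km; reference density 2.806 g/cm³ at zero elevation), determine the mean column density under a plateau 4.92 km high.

Pratt balance: ρ_ref D = ρ (D + h).
ρ = ρ_ref D/(D + h) = 2.806 × 112 km/(112 km + 4.92 km) = 2.69 g/cm³.

2.69 g/cm³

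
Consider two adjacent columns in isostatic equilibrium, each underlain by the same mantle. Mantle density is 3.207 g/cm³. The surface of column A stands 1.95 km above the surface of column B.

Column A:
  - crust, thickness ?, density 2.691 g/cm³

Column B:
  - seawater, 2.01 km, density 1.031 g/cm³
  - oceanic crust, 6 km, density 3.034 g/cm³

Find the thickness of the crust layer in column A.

22.6 km

Take the compensation level at the base of the deeper column (depth z_c below the surface of column A) and equate Σ ρ_i t_i down to z_c; mantle fills any gap and the z_c terms cancel.
Column A: x×2.691 + (z_c − 0 − x)×3.207
Column B: 1.95×0 + 2.01×1.031 + 6×3.034 + (z_c − 1.95 − 8.01)×3.207
The z_c×3.207 term appears on both sides and cancels. Collect the known terms of each column as K = Σ(ρt)_known − 3.207 × (depth of known layers): K_A = 0 − 3.207×0 = 0; K_B = 20.27631 − 3.207×(1.95 + 8.01) = −11.66541.
Balance: K_A − x×(3.207 − 2.691) = K_B, so x = (K_A − K_B)/(3.207 − 2.691) = 11.6654/0.516 = 22.6 km.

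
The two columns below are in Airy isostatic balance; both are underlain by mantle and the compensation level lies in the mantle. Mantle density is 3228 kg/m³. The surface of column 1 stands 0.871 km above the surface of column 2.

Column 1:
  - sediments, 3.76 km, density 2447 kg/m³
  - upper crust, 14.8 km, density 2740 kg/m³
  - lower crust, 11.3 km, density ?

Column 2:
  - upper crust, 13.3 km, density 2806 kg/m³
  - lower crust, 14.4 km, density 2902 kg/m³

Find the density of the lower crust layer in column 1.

2970 kg/m³

Take the compensation level at the base of the deeper column (depth z_c below the surface of column 1) and equate Σ ρ_i t_i down to z_c; mantle fills any gap and the z_c terms cancel.
Column 1: 3.76×2447 + 14.8×2740 + 11.3×ρ + (z_c − 29.86)×3228
Column 2: 0.871×0 + 13.3×2806 + 14.4×2902 + (z_c − 0.871 − 27.7)×3228
The z_c×3228 term appears on both sides and cancels. Collect the known terms of each column as K = Σ(ρt)_known − 3228 × (depth of known layers): K_1 = 49752.72 − 3228×29.86 = −46635.36; K_2 = 79108.6 − 3228×(0.871 + 27.7) = −13118.588.
Balance: K_1 + 11.3×ρ = K_2, so ρ = (K_2 − K_1)/11.3 = 33516.8/11.3 = 2970 kg/m³.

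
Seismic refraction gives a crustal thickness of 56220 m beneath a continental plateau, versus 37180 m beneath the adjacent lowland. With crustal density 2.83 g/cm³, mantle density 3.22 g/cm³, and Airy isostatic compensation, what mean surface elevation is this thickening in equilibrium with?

Excess crust Δ = 56220 m − 37180 m = 19040 m, split between elevation h and root r with h + r = Δ.
Airy balance ρ_c h = (ρ_m − ρ_c) r gives r = h ρ_c/(ρ_m − ρ_c), so h (1 + ρ_c/(ρ_m − ρ_c)) = Δ, i.e. h = Δ (ρ_m − ρ_c)/ρ_m.
h = 19040 m × 0.39/3.22 = 2310 m.

2310 m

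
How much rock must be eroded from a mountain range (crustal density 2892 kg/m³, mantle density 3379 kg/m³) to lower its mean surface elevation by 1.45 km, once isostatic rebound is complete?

Net drop Δ = e − u = e − e ρ_c/ρ_m = e (ρ_m − ρ_c)/ρ_m.
e = Δ ρ_m/(ρ_m − ρ_c) = 1.45 km × 3379/487 = 10.1 km.

10.1 km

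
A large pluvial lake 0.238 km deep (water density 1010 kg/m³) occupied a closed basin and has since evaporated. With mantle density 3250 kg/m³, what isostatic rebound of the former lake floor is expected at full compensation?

0.074 km

u = d ρ_w/ρ_m = 0.238 km × 1010/3250 = 0.074 km.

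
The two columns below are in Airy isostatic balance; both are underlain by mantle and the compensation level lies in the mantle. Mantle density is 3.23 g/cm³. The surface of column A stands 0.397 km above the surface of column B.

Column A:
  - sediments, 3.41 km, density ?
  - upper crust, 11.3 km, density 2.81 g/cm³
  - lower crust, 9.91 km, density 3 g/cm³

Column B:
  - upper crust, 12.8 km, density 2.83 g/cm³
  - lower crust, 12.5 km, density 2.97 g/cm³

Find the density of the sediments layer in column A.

Take the compensation level at the base of the deeper column (depth z_c below the surface of column A) and equate Σ ρ_i t_i down to z_c; mantle fills any gap and the z_c terms cancel.
Column A: 3.41×ρ + 11.3×2.81 + 9.91×3 + (z_c − 24.62)×3.23
Column B: 0.397×0 + 12.8×2.83 + 12.5×2.97 + (z_c − 0.397 − 25.3)×3.23
The z_c×3.23 term appears on both sides and cancels. Collect the known terms of each column as K = Σ(ρt)_known − 3.23 × (depth of known layers): K_A = 61.483 − 3.23×24.62 = −18.0396; K_B = 73.349 − 3.23×(0.397 + 25.3) = −9.65231.
Balance: K_A + 3.41×ρ = K_B, so ρ = (K_B − K_A)/3.41 = 8.38729/3.41 = 2.46 g/cm³.

2.46 g/cm³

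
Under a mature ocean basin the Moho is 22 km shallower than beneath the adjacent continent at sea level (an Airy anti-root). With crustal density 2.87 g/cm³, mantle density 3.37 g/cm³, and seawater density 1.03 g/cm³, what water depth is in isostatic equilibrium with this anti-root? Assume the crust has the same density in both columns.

Replacing a thickness d of crust by seawater at the top must be balanced by replacing crust with mantle at the base: d (ρ_c − ρ_w) = a (ρ_m − ρ_c).
d = a (ρ_m − ρ_c)/(ρ_c − ρ_w) = 22 km × 0.5/1.84 = 5.98 km.

5.98 km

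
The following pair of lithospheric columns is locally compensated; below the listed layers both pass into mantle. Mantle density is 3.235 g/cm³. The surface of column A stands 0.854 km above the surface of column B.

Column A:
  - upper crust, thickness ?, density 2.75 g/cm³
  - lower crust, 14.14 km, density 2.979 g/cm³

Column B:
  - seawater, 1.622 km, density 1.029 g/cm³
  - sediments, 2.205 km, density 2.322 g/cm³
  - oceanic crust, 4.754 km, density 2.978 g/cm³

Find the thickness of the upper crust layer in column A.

Take the compensation level at the base of the deeper column (depth z_c below the surface of column A) and equate Σ ρ_i t_i down to z_c; mantle fills any gap and the z_c terms cancel.
Column A: x×2.75 + 14.14×2.979 + (z_c − 14.14 − x)×3.235
Column B: 0.854×0 + 1.622×1.029 + 2.205×2.322 + 4.754×2.978 + (z_c − 0.854 − 8.581)×3.235
The z_c×3.235 term appears on both sides and cancels. Collect the known terms of each column as K = Σ(ρt)_known − 3.235 × (depth of known layers): K_A = 42.12306 − 3.235×14.14 = −3.61984; K_B = 20.94646 − 3.235×(0.854 + 8.581) = −9.575765.
Balance: K_A − x×(3.235 − 2.75) = K_B, so x = (K_A − K_B)/(3.235 − 2.75) = 5.95592/0.485 = 12.3 km.

12.3 km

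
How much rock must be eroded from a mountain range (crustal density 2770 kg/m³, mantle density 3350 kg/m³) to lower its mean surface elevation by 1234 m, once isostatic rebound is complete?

Net drop Δ = e − u = e − e ρ_c/ρ_m = e (ρ_m − ρ_c)/ρ_m.
e = Δ ρ_m/(ρ_m − ρ_c) = 1234 m × 3350/580 = 7130 m.

7130 m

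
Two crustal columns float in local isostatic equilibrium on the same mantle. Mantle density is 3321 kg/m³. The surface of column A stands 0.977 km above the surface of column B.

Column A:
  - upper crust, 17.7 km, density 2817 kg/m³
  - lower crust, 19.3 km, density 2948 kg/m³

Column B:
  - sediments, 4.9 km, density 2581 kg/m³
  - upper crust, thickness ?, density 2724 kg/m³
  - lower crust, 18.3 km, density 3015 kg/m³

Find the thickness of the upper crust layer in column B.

6.11 km

Take the compensation level at the base of the deeper column (depth z_c below the surface of column A) and equate Σ ρ_i t_i down to z_c; mantle fills any gap and the z_c terms cancel.
Column A: 17.7×2817 + 19.3×2948 + (z_c − 37)×3321
Column B: 0.977×0 + 4.9×2581 + x×2724 + 18.3×3015 + (z_c − 0.977 − 23.2 − x)×3321
The z_c×3321 term appears on both sides and cancels. Collect the known terms of each column as K = Σ(ρt)_known − 3321 × (depth of known layers): K_A = 106757.3 − 3321×37 = −16119.7; K_B = 67821.4 − 3321×(0.977 + 23.2) = −12470.417.
Balance: K_A = K_B − x×(3321 − 2724), so x = (K_B − K_A)/(3321 − 2724) = 3649.28/597 = 6.11 km.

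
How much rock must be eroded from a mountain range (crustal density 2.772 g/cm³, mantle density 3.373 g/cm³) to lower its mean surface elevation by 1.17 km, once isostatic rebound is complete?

6.57 km

Net drop Δ = e − u = e − e ρ_c/ρ_m = e (ρ_m − ρ_c)/ρ_m.
e = Δ ρ_m/(ρ_m − ρ_c) = 1.17 km × 3.373/0.601 = 6.57 km.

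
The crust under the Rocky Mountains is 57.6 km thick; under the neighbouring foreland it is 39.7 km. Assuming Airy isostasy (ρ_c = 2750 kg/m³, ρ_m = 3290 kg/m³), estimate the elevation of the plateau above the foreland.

Excess crust Δ = 57.6 km − 39.7 km = 17.9 km, split between elevation h and root r with h + r = Δ.
Airy balance ρ_c h = (ρ_m − ρ_c) r gives r = h ρ_c/(ρ_m − ρ_c), so h (1 + ρ_c/(ρ_m − ρ_c)) = Δ, i.e. h = Δ (ρ_m − ρ_c)/ρ_m.
h = 17.9 km × 540/3290 = 2.94 km.

2.94 km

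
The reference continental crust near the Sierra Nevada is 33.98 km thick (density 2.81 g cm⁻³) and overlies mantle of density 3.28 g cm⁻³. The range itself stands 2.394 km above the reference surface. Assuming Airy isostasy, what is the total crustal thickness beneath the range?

50.7 km

Root depth r = h ρ_c / (ρ_m − ρ_c) = 2.394 km × 2.81 / 0.47 = 14.31 km.
Total thickness = T + h + r = 33.98 km + 2.394 km + 14.31 km = 50.7 km.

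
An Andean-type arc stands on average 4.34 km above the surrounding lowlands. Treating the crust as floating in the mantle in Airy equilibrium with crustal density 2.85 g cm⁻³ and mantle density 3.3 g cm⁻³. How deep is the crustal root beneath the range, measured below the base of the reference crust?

27.5 km

Isostatic balance requires: the weight of the topography is balanced by the buoyancy of the root, ρ_c h = (ρ_m − ρ_c) r.
r = h · ρ_c / (ρ_m − ρ_c) = 4.34 km × 2.85 / (3.3 − 2.85) = 27.5 km.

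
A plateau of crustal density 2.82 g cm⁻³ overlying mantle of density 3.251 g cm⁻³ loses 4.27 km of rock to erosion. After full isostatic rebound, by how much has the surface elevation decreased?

0.566 km

Rebound u = e ρ_c/ρ_m = 4.27 km × 2.82/3.251 = 3.704 km.
Net surface drop = e − u = 4.27 km − 3.704 km = e (ρ_m − ρ_c)/ρ_m = 0.566 km.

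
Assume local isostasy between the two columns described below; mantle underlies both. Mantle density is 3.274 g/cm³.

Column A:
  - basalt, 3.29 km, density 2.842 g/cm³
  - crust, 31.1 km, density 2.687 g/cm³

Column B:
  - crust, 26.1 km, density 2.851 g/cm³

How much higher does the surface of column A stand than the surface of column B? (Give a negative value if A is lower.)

2.64 km

For any compensation level in the mantle, the mantle terms cancel and isostasy reduces to e = (Σt_A − Σt_B) − (Σ(ρt)_A − Σ(ρt)_B) / ρ_m.
Σt_A = 34.39 km; Σt_B = 26.1 km; Σ(ρt)_A = 92.91588; Σ(ρt)_B = 74.4111 (in km·g/cm³).
e = (34.39 − 26.1) − (92.91588 − 74.4111) / 3.274 = 2.64 km.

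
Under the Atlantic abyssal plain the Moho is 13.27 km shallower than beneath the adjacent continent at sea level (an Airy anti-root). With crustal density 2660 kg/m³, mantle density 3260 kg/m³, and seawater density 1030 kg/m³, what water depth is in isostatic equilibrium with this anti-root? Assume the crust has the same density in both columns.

Replacing a thickness d of crust by seawater at the top must be balanced by replacing crust with mantle at the base: d (ρ_c − ρ_w) = a (ρ_m − ρ_c).
d = a (ρ_m − ρ_c)/(ρ_c − ρ_w) = 13.27 km × 600/1630 = 4.88 km.

4.88 km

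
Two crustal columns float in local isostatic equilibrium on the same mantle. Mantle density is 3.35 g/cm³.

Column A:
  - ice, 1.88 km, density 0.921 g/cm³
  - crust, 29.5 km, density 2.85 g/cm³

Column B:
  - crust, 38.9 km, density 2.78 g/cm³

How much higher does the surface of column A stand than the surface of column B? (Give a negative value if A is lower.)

−0.853 km

For any compensation level in the mantle, the mantle terms cancel and isostasy reduces to e = (Σt_A − Σt_B) − (Σ(ρt)_A − Σ(ρt)_B) / ρ_m.
Σt_A = 31.38 km; Σt_B = 38.9 km; Σ(ρt)_A = 85.80648; Σ(ρt)_B = 108.142 (in km·g/cm³).
e = (31.38 − 38.9) − (85.80648 − 108.142) / 3.35 = −0.853 km.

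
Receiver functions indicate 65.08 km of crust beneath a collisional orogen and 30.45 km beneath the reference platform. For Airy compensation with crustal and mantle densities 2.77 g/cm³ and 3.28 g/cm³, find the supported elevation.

Excess crust Δ = 65.08 km − 30.45 km = 34.63 km, split between elevation h and root r with h + r = Δ.
Airy balance ρ_c h = (ρ_m − ρ_c) r gives r = h ρ_c/(ρ_m − ρ_c), so h (1 + ρ_c/(ρ_m − ρ_c)) = Δ, i.e. h = Δ (ρ_m − ρ_c)/ρ_m.
h = 34.63 km × 0.51/3.28 = 5.38 km.

5.38 km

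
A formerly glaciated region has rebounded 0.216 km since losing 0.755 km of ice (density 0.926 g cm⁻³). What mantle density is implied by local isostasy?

3.24 g cm⁻³

ρ_m = ρ_ice t / u = 0.926 × 0.755 km/0.216 km = 3.24 g cm⁻³.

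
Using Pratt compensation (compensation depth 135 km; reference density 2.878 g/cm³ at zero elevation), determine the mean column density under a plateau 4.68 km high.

Pratt balance: ρ_ref D = ρ (D + h).
ρ = ρ_ref D/(D + h) = 2.878 × 135 km/(135 km + 4.68 km) = 2.78 g/cm³.

2.78 g/cm³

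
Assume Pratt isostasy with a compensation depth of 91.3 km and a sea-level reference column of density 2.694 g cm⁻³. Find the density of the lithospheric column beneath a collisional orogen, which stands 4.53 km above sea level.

2.57 g cm⁻³

Pratt balance: ρ_ref D = ρ (D + h).
ρ = ρ_ref D/(D + h) = 2.694 × 91.3 km/(91.3 km + 4.53 km) = 2.57 g cm⁻³.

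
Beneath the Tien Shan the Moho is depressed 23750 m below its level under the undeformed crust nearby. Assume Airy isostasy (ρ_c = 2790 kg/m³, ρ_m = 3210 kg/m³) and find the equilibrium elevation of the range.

3580 m

In Airy isostatic equilibrium: ρ_c h = (ρ_m − ρ_c) r.
h = r (ρ_m − ρ_c) / ρ_c = 23750 m × (3210 − 2790) / 2790 = 3580 m.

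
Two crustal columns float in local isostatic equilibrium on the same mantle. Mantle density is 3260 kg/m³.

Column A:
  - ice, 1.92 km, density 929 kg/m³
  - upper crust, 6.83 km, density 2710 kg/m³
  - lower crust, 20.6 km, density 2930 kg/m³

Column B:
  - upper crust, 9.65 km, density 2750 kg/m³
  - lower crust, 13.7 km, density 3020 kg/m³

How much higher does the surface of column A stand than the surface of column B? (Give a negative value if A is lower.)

For any compensation level in the mantle, the mantle terms cancel and isostasy reduces to e = (Σt_A − Σt_B) − (Σ(ρt)_A − Σ(ρt)_B) / ρ_m.
Σt_A = 29.35 km; Σt_B = 23.35 km; Σ(ρt)_A = 80650.98; Σ(ρt)_B = 67911.5 (in km·kg/m³).
e = (29.35 − 23.35) − (80650.98 − 67911.5) / 3260 = 2.09 km.

2.09 km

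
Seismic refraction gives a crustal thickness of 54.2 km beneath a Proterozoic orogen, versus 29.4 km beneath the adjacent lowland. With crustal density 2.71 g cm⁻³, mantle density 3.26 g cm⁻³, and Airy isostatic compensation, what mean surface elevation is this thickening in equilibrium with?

4.18 km

Excess crust Δ = 54.2 km − 29.4 km = 24.8 km, split between elevation h and root r with h + r = Δ.
Airy balance ρ_c h = (ρ_m − ρ_c) r gives r = h ρ_c/(ρ_m − ρ_c), so h (1 + ρ_c/(ρ_m − ρ_c)) = Δ, i.e. h = Δ (ρ_m − ρ_c)/ρ_m.
h = 24.8 km × 0.55/3.26 = 4.18 km.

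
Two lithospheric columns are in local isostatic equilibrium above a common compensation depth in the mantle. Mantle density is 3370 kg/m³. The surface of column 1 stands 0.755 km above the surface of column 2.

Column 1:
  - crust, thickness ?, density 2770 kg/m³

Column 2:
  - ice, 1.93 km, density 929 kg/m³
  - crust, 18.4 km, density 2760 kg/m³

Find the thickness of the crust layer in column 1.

30.8 km

Take the compensation level at the base of the deeper column (depth z_c below the surface of column 1) and equate Σ ρ_i t_i down to z_c; mantle fills any gap and the z_c terms cancel.
Column 1: x×2770 + (z_c − 0 − x)×3370
Column 2: 0.755×0 + 1.93×929 + 18.4×2760 + (z_c − 0.755 − 20.33)×3370
The z_c×3370 term appears on both sides and cancels. Collect the known terms of each column as K = Σ(ρt)_known − 3370 × (depth of known layers): K_1 = 0 − 3370×0 = 0; K_2 = 52576.97 − 3370×(0.755 + 20.33) = −18479.48.
Balance: K_1 − x×(3370 − 2770) = K_2, so x = (K_1 − K_2)/(3370 − 2770) = 18479.5/600 = 30.8 km.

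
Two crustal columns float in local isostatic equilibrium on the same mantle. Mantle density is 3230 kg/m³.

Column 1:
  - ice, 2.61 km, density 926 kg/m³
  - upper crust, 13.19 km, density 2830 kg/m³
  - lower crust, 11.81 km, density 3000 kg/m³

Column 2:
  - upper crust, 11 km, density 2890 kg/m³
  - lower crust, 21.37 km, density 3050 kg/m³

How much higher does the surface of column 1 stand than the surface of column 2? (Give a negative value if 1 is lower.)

1.99 km

For any compensation level in the mantle, the mantle terms cancel and isostasy reduces to e = (Σt_1 − Σt_2) − (Σ(ρt)_1 − Σ(ρt)_2) / ρ_m.
Σt_1 = 27.61 km; Σt_2 = 32.37 km; Σ(ρt)_1 = 75174.56; Σ(ρt)_2 = 96968.5 (in km·kg/m³).
e = (27.61 − 32.37) − (75174.56 − 96968.5) / 3230 = 1.99 km.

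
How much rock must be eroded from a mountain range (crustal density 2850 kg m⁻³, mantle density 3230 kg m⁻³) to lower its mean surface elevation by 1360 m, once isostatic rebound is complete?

11600 m

Net drop Δ = e − u = e − e ρ_c/ρ_m = e (ρ_m − ρ_c)/ρ_m.
e = Δ ρ_m/(ρ_m − ρ_c) = 1360 m × 3230/380 = 11600 m.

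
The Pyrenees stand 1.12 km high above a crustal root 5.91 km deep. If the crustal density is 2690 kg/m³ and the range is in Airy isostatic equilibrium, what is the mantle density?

3200 kg/m³

Airy balance: ρ_c h = (ρ_m − ρ_c) r → ρ_m = ρ_c (1 + h/r).
ρ_m = 2690 × (1 + 1.12 km/5.91 km) = 3200 kg/m³.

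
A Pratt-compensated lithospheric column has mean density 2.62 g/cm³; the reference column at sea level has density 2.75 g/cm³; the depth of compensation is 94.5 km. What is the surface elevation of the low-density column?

ρ_ref D = ρ (D + h) → h = D (ρ_ref − ρ)/ρ.
h = 94.5 km × (2.75 − 2.62)/2.62 = 4.69 km.

4.69 km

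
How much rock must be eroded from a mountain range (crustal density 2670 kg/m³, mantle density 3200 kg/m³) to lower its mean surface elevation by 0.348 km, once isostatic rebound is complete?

Net drop Δ = e − u = e − e ρ_c/ρ_m = e (ρ_m − ρ_c)/ρ_m.
e = Δ ρ_m/(ρ_m − ρ_c) = 0.348 km × 3200/530 = 2.1 km.

2.1 km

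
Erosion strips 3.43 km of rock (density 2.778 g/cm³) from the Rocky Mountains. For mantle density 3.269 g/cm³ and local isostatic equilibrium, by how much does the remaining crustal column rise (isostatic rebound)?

Unloading: uplift u = e ρ_c/ρ_m = 3.43 km × 2.778/3.269 = 2.91 km.

2.91 km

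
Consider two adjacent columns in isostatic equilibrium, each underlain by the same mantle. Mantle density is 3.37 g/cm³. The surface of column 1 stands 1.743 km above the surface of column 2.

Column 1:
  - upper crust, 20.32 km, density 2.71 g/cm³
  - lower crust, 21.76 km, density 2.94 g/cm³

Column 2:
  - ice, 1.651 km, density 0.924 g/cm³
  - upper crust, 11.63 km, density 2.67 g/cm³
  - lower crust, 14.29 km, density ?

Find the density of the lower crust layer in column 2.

Take the compensation level at the base of the deeper column (depth z_c below the surface of column 1) and equate Σ ρ_i t_i down to z_c; mantle fills any gap and the z_c terms cancel.
Column 1: 20.32×2.71 + 21.76×2.94 + (z_c − 42.08)×3.37
Column 2: 1.743×0 + 1.651×0.924 + 11.63×2.67 + 14.29×ρ + (z_c − 1.743 − 27.571)×3.37
The z_c×3.37 term appears on both sides and cancels. Collect the known terms of each column as K = Σ(ρt)_known − 3.37 × (depth of known layers): K_1 = 119.0416 − 3.37×42.08 = −22.768; K_2 = 32.577624 − 3.37×(1.743 + 27.571) = −66.210556.
Balance: K_1 = K_2 + 14.29×ρ, so ρ = (K_1 − K_2)/14.29 = 43.4426/14.29 = 3.04 g/cm³.

3.04 g/cm³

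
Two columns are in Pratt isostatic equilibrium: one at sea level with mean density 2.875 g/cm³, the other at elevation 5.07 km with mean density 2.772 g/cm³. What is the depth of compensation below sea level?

136 km

ρ_ref D = ρ (D + h) → D (ρ_ref − ρ) = ρ h.
D = ρ h/(ρ_ref − ρ) = 2.772 × 5.07 km/(2.875 − 2.772) = 136 km.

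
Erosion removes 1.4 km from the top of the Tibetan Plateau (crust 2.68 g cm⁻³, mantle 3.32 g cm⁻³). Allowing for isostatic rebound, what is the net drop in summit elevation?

Rebound u = e ρ_c/ρ_m = 1.4 km × 2.68/3.32 = 1.13 km.
Net surface drop = e − u = 1.4 km − 1.13 km = e (ρ_m − ρ_c)/ρ_m = 0.27 km.

0.27 km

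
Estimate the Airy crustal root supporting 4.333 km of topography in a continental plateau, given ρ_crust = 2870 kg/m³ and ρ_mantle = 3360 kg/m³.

Isostatic balance requires: the weight of the topography is balanced by the buoyancy of the root, ρ_c h = (ρ_m − ρ_c) r.
r = h · ρ_c / (ρ_m − ρ_c) = 4.333 km × 2870 / (3360 − 2870) = 25.4 km.

25.4 km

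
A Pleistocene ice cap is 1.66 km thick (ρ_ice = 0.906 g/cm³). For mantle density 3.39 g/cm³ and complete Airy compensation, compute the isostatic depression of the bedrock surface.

0.444 km

For local isostatic compensation: the ice load ρ_ice t is balanced by mantle displaced below, ρ_m s.
s = t ρ_ice / ρ_m = 1.66 km × 0.906/3.39 = 0.444 km.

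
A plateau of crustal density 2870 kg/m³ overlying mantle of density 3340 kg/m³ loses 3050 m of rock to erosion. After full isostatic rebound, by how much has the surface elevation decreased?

Rebound u = e ρ_c/ρ_m = 3050 m × 2870/3340 = 2621 m.
Net surface drop = e − u = 3050 m − 2621 m = e (ρ_m − ρ_c)/ρ_m = 429 m.

429 m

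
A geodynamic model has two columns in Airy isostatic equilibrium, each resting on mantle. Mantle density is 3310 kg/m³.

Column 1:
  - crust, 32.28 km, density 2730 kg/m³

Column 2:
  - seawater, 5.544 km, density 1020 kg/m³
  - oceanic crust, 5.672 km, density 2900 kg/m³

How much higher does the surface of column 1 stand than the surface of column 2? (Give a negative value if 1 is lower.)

For any compensation level in the mantle, the mantle terms cancel and isostasy reduces to e = (Σt_1 − Σt_2) − (Σ(ρt)_1 − Σ(ρt)_2) / ρ_m.
Σt_1 = 32.28 km; Σt_2 = 11.216 km; Σ(ρt)_1 = 88124.4; Σ(ρt)_2 = 22103.68 (in km·kg/m³).
e = (32.28 − 11.216) − (88124.4 − 22103.68) / 3310 = 1.12 km.

1.12 km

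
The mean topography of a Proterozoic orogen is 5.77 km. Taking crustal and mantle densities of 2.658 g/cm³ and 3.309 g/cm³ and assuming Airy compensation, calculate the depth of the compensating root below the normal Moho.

Balancing pressure at the compensation depth: the weight of the topography is balanced by the buoyancy of the root, ρ_c h = (ρ_m − ρ_c) r.
r = h · ρ_c / (ρ_m − ρ_c) = 5.77 km × 2.658 / (3.309 − 2.658) = 23.6 km.

23.6 km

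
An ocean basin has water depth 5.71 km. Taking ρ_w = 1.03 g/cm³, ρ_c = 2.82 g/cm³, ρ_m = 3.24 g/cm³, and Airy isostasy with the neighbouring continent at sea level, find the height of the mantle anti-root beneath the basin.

24.3 km

Isostatic balance requires: replacing crust with seawater at the top is compensated by replacing crust with mantle at the base: d (ρ_c − ρ_w) = a (ρ_m − ρ_c).
a = d (ρ_c − ρ_w)/(ρ_m − ρ_c) = 5.71 km × 1.79/0.42 = 24.3 km.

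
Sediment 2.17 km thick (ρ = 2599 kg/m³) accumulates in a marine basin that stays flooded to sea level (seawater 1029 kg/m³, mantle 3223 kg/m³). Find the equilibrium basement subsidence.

Submarine loading: the sediment displaces seawater, and the subsidence is in turn flooded, so s (ρ_m − ρ_w) = t (ρ_sed − ρ_w).
s = 2.17 km × (2599 − 1029) / (3223 − 1029) = 1.55 km.

1.55 km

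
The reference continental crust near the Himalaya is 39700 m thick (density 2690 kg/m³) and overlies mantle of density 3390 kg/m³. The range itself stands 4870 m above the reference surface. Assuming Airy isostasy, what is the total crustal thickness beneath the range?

Root depth r = h ρ_c / (ρ_m − ρ_c) = 4870 m × 2690 / 700 = 18710 m.
Total thickness = T + h + r = 39700 m + 4870 m + 18710 m = 63300 m.

63300 m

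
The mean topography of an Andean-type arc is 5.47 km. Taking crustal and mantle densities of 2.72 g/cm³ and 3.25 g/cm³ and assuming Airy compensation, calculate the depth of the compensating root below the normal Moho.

28.1 km

Isostatic balance requires: the weight of the topography is balanced by the buoyancy of the root, ρ_c h = (ρ_m − ρ_c) r.
r = h · ρ_c / (ρ_m − ρ_c) = 5.47 km × 2.72 / (3.25 − 2.72) = 28.1 km.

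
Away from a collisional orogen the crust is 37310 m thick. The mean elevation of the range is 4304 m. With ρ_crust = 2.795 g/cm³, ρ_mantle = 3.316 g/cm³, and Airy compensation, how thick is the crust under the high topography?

64700 m

Root depth r = h ρ_c / (ρ_m − ρ_c) = 4304 m × 2.795 / 0.521 = 23090 m.
Total thickness = T + h + r = 37310 m + 4304 m + 23090 m = 64700 m.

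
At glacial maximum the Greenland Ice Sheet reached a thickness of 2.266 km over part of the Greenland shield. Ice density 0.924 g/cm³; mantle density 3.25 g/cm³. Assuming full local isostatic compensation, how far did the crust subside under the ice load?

Isostatic balance requires: the ice load ρ_ice t is balanced by mantle displaced below, ρ_m s.
s = t ρ_ice / ρ_m = 2.266 km × 0.924/3.25 = 0.644 km.

0.644 km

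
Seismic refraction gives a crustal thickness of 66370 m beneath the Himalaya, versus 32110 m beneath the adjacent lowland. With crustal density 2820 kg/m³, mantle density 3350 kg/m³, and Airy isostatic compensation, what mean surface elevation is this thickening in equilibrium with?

5420 m

Excess crust Δ = 66370 m − 32110 m = 34260 m, split between elevation h and root r with h + r = Δ.
Airy balance ρ_c h = (ρ_m − ρ_c) r gives r = h ρ_c/(ρ_m − ρ_c), so h (1 + ρ_c/(ρ_m − ρ_c)) = Δ, i.e. h = Δ (ρ_m − ρ_c)/ρ_m.
h = 34260 m × 530/3350 = 5420 m.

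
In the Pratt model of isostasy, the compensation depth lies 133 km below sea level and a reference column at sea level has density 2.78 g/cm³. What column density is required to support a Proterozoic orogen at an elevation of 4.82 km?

Pratt balance: ρ_ref D = ρ (D + h).
ρ = ρ_ref D/(D + h) = 2.78 × 133 km/(133 km + 4.82 km) = 2.68 g/cm³.

2.68 g/cm³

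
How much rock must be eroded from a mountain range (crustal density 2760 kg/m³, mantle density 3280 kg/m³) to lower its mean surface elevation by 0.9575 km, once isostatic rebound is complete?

Net drop Δ = e − u = e − e ρ_c/ρ_m = e (ρ_m − ρ_c)/ρ_m.
e = Δ ρ_m/(ρ_m − ρ_c) = 0.9575 km × 3280/520 = 6.04 km.

6.04 km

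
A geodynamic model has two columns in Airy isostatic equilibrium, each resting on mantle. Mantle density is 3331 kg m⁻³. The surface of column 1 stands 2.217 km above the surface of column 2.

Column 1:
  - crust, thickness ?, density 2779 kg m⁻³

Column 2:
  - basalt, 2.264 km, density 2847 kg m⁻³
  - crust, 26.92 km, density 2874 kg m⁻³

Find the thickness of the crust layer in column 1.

Take the compensation level at the base of the deeper column (depth z_c below the surface of column 1) and equate Σ ρ_i t_i down to z_c; mantle fills any gap and the z_c terms cancel.
Column 1: x×2779 + (z_c − 0 − x)×3331
Column 2: 2.217×0 + 2.264×2847 + 26.92×2874 + (z_c − 2.217 − 29.184)×3331
The z_c×3331 term appears on both sides and cancels. Collect the known terms of each column as K = Σ(ρt)_known − 3331 × (depth of known layers): K_1 = 0 − 3331×0 = 0; K_2 = 83813.688 − 3331×(2.217 + 29.184) = −20783.043.
Balance: K_1 − x×(3331 − 2779) = K_2, so x = (K_1 − K_2)/(3331 − 2779) = 20783/552 = 37.7 km.

37.7 km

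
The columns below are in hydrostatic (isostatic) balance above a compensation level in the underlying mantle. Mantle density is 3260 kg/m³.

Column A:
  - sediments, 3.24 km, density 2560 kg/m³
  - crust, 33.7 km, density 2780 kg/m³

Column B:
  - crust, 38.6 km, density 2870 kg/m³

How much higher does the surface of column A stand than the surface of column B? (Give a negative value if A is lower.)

For any compensation level in the mantle, the mantle terms cancel and isostasy reduces to e = (Σt_A − Σt_B) − (Σ(ρt)_A − Σ(ρt)_B) / ρ_m.
Σt_A = 36.94 km; Σt_B = 38.6 km; Σ(ρt)_A = 101980.4; Σ(ρt)_B = 110782 (in km·kg/m³).
e = (36.94 − 38.6) − (101980.4 − 110782) / 3260 = 1.04 km.

1.04 km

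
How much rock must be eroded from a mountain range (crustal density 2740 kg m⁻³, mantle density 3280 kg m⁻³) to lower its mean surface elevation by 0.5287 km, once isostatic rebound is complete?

Net drop Δ = e − u = e − e ρ_c/ρ_m = e (ρ_m − ρ_c)/ρ_m.
e = Δ ρ_m/(ρ_m − ρ_c) = 0.5287 km × 3280/540 = 3.21 km.

3.21 km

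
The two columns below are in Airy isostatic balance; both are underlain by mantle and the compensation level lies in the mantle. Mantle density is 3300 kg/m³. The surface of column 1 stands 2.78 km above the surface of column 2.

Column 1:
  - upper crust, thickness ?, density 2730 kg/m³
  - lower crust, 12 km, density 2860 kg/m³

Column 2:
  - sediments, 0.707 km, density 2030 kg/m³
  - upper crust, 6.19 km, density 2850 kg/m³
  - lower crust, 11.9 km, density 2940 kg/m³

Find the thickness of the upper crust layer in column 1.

20.8 km

Take the compensation level at the base of the deeper column (depth z_c below the surface of column 1) and equate Σ ρ_i t_i down to z_c; mantle fills any gap and the z_c terms cancel.
Column 1: x×2730 + 12×2860 + (z_c − 12 − x)×3300
Column 2: 2.78×0 + 0.707×2030 + 6.19×2850 + 11.9×2940 + (z_c − 2.78 − 18.797)×3300
The z_c×3300 term appears on both sides and cancels. Collect the known terms of each column as K = Σ(ρt)_known − 3300 × (depth of known layers): K_1 = 34320 − 3300×12 = −5280; K_2 = 54062.71 − 3300×(2.78 + 18.797) = −17141.39.
Balance: K_1 − x×(3300 − 2730) = K_2, so x = (K_1 − K_2)/(3300 − 2730) = 11861.4/570 = 20.8 km.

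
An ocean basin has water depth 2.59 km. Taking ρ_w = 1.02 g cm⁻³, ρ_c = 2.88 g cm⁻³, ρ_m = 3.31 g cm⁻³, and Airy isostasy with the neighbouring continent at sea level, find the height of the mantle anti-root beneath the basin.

11.2 km

Balancing pressure at the compensation depth: replacing crust with seawater at the top is compensated by replacing crust with mantle at the base: d (ρ_c − ρ_w) = a (ρ_m − ρ_c).
a = d (ρ_c − ρ_w)/(ρ_m − ρ_c) = 2.59 km × 1.86/0.43 = 11.2 km.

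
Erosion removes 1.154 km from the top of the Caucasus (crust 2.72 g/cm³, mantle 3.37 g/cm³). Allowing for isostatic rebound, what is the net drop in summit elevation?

Rebound u = e ρ_c/ρ_m = 1.154 km × 2.72/3.37 = 0.9314 km.
Net surface drop = e − u = 1.154 km − 0.9314 km = e (ρ_m − ρ_c)/ρ_m = 0.223 km.

0.223 km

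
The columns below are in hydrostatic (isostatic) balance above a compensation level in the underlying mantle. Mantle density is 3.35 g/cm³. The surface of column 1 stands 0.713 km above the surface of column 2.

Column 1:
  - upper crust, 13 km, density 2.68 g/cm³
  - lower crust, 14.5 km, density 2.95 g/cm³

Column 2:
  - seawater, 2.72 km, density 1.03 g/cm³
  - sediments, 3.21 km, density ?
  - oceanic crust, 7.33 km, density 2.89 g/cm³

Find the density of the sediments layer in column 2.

Take the compensation level at the base of the deeper column (depth z_c below the surface of column 1) and equate Σ ρ_i t_i down to z_c; mantle fills any gap and the z_c terms cancel.
Column 1: 13×2.68 + 14.5×2.95 + (z_c − 27.5)×3.35
Column 2: 0.713×0 + 2.72×1.03 + 3.21×ρ + 7.33×2.89 + (z_c − 0.713 − 13.26)×3.35
The z_c×3.35 term appears on both sides and cancels. Collect the known terms of each column as K = Σ(ρt)_known − 3.35 × (depth of known layers): K_1 = 77.615 − 3.35×27.5 = −14.51; K_2 = 23.9853 − 3.35×(0.713 + 13.26) = −22.82425.
Balance: K_1 = K_2 + 3.21×ρ, so ρ = (K_1 − K_2)/3.21 = 8.31425/3.21 = 2.59 g/cm³.

2.59 g/cm³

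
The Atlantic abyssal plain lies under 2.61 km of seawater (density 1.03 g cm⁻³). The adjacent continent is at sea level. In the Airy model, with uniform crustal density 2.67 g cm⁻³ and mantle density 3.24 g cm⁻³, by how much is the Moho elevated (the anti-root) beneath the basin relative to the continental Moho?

7.51 km

By Archimedes' principle applied to the lithosphere: replacing crust with seawater at the top is compensated by replacing crust with mantle at the base: d (ρ_c − ρ_w) = a (ρ_m − ρ_c).
a = d (ρ_c − ρ_w)/(ρ_m − ρ_c) = 2.61 km × 1.64/0.57 = 7.51 km.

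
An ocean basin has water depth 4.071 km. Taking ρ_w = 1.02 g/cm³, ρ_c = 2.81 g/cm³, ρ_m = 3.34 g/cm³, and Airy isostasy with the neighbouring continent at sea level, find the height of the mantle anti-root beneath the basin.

In Airy isostatic equilibrium: replacing crust with seawater at the top is compensated by replacing crust with mantle at the base: d (ρ_c − ρ_w) = a (ρ_m − ρ_c).
a = d (ρ_c − ρ_w)/(ρ_m − ρ_c) = 4.071 km × 1.79/0.53 = 13.7 km.

13.7 km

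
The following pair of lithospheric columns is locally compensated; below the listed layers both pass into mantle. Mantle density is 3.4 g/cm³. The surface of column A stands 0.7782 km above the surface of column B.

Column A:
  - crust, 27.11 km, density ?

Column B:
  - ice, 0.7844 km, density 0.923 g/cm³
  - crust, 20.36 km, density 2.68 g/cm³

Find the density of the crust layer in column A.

Take the compensation level at the base of the deeper column (depth z_c below the surface of column A) and equate Σ ρ_i t_i down to z_c; mantle fills any gap and the z_c terms cancel.
Column A: 27.11×ρ + (z_c − 27.11)×3.4
Column B: 0.7782×0 + 0.7844×0.923 + 20.36×2.68 + (z_c − 0.7782 − 21.1444)×3.4
The z_c×3.4 term appears on both sides and cancels. Collect the known terms of each column as K = Σ(ρt)_known − 3.4 × (depth of known layers): K_A = 0 − 3.4×27.11 = −92.174; K_B = 55.2888012 − 3.4×(0.7782 + 21.1444) = −19.2480388.
Balance: K_A + 27.11×ρ = K_B, so ρ = (K_B − K_A)/27.11 = 72.926/27.11 = 2.69 g/cm³.

2.69 g/cm³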